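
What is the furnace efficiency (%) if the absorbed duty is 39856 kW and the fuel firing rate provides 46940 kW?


Furnace efficiency = Q_absorbed / Q_fuel * 100
= 39856 / 46940 * 100 = 84.91

84.91 %


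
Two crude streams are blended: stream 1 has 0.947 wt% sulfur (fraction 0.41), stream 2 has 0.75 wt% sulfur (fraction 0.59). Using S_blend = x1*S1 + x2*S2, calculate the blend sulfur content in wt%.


Linear sulfur blending: S_blend = x1*S1 + x2*S2
Contribution 1: 0.41 * 0.947 = 0.38827 wt%
Contribution 2: 0.59 * 0.75 = 0.4425 wt%
S_blend = 0.38827 + 0.4425 = 0.83077

0.83077 wt%


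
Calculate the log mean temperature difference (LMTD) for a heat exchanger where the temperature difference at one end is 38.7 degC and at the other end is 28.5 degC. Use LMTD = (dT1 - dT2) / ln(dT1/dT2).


LMTD = (dT1 - dT2) / ln(dT1/dT2)
= (38.7 - 28.5) / ln(38.7 / 28.5) = 10.2 / 0.305936 = 33.34

33.34 degC


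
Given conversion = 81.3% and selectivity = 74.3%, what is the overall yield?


Overall yield = conversion (%) * selectivity (%) / 100
Conversion = 81.3%, Selectivity = 74.3%
Y = 81.3 * 74.3 / 100
= 60.4059 %

60.4059 %


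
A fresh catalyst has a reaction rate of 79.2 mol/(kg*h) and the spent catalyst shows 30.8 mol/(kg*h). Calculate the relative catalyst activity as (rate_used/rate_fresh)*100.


Activity (%) = (rate_used / rate_fresh) * 100
rate_used = 30.8, rate_fresh = 79.2
= (30.8 / 79.2) * 100
= 0.3889 * 100 = 38.89

38.89 %


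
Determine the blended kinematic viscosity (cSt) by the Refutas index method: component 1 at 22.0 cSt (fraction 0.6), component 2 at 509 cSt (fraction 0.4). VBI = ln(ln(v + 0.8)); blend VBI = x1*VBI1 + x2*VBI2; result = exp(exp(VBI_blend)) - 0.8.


Refutas method: VBN_i = 14.534*ln(ln(visc_i + 0.8)) + 10.975, blended linearly by mass fraction; since VBN is linear in VBI_i = ln(ln(visc_i + 0.8)) and the fractions sum to 1, blend VBI directly: visc = exp(exp(VBI_blend)) - 0.8
VBI_1 = ln(ln(22.0 + 0.8)) = 1.14
VBI_2 = ln(ln(509 + 0.8)) = 1.83002
VBI_blend = 0.6 * 1.14 + 0.4 * 1.83002 = 1.41601
visc_blend = exp(exp(1.41601)) - 0.8 = 60.80

60.80 cSt


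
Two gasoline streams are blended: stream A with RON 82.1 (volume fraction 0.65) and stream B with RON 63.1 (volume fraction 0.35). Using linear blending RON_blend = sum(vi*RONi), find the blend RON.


Linear blending: RON_blend = sum(vi * RONi)
Contribution 1: 0.65 * 82.1 = 53.365
Contribution 2: 0.35 * 63.1 = 22.085
RON_blend = 53.365 + 22.085 = 75.45

75.45


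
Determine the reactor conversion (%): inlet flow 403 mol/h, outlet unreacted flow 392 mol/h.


X = (F_in - F_out) / F_in * 100
Moles reacted = 403 - 392 = 11
X = 11 / 403 * 100
= 0.02730 * 100
= 2.730 %

2.730 %


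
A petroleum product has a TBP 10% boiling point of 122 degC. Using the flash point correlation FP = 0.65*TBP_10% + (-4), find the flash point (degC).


FP = 0.65 * 122 + (-4) = 75.3

75.3 degC


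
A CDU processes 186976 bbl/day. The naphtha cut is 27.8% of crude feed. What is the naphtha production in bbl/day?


Crude throughput = 186976 bbl/day
Fraction yield = 27.8%
yield = throughput * fraction / 100
yield = 186976 * 27.8 / 100 = 51979.328

51979.328 bbl/day


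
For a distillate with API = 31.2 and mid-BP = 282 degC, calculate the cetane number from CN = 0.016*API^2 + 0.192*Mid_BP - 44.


CN = 0.016 * 31.2^2 + 0.192 * 282 - 44
CN = 15.57504 + 54.144 - 44 = 25.71904

25.71904


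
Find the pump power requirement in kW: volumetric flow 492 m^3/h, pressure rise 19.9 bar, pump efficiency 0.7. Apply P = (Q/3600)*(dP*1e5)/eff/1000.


Q = 492 / 3600 = 0.136667 m^3/s
P = 0.136667 * (19.9 * 1e5) / 0.7 / 1000 = 388.5

388.5 kW


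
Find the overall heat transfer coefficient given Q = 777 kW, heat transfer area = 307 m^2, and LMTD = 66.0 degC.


From Q = U*A*LMTD, U = Q / (A * LMTD)
U = 777 / (307 * 66.0) = 777 / 20262 = 0.03835

0.03835 kW/(m^2*K)


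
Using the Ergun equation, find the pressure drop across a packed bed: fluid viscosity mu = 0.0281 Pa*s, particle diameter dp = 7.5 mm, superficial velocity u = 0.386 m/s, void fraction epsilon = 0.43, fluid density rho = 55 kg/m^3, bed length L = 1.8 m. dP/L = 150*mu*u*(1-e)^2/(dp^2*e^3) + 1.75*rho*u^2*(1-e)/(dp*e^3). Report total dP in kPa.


dp = 7.5 mm = 0.0075 m
Viscous term = 150*0.0281*0.386*(1-0.43)^2 / (0.0075^2*0.43^3) = 118197
Inertial term = 1.75*55*0.386^2*(1-0.43) / (0.0075*0.43^3) = 13708.3
dP/L = 118197 + 13708.3 = 131905 Pa/m
dP = 131905 * 1.8 / 1000 = 237.4 kPa

237.4 kPa


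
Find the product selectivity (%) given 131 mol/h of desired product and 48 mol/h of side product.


Selectivity = desired / (desired + undesired) * 100
Total products = 131 + 48 = 179 mol/h
S = 131 / 179 * 100
= 0.7318 * 100
= 73.18 %

73.18 %


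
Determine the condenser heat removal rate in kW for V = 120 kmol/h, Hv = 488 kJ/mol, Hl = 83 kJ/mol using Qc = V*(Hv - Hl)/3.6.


Qc = 120 * (488 - 83) / 3.6 = 120 * 405 / 3.6 = 13500

13500 kW


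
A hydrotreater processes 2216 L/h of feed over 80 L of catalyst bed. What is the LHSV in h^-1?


LHSV = volumetric feed rate / catalyst volume
= 2216 L/h / 80 L
= 27.70 h^-1

27.70 h^-1


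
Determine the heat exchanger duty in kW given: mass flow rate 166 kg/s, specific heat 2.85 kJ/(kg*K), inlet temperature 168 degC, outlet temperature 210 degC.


Q = m_dot * cp * delta_T
delta_T = 210 - 168 = 42 K
Q = 166 * 2.85 * 42
= 473.1 * 42
= 19870.2 kW

19870.2 kW


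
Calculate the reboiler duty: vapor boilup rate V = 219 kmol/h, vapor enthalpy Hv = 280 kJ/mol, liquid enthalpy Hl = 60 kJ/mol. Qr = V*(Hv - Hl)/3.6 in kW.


Qr = 219 * (280 - 60) / 3.6 = 219 * 220 / 3.6 = 13380

13380 kW


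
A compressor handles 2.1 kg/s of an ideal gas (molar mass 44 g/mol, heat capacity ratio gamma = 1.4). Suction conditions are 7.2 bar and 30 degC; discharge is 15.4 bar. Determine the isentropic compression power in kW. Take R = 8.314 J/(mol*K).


Isentropic work: W = m*(gamma/(gamma-1))*(R*T1/MW)*((P2/P1)^((gamma-1)/gamma) - 1)
T1 = 30 + 273.15 = 303.15 K
Pressure ratio = 15.4 / 7.2 = 2.13889
Exponent = (1.4 - 1)/1.4 = 0.285714
(P2/P1)^exp - 1 = 2.13889^0.285714 - 1 = 0.242623
W = 2.1 * 1.4 / 0.4 * 8.314 * 303.15 / 44 * 0.242623 = 102.1

102.1 kW


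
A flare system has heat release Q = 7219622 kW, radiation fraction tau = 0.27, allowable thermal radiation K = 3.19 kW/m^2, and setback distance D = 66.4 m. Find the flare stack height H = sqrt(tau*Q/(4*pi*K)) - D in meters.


tau*Q/(4*pi*K) = 0.27 * 7219622 / (4 * pi * 3.19) = 48627
sqrt(48627) = 220.515
H = 220.515 - 66.4 = 154.1

154.1 m


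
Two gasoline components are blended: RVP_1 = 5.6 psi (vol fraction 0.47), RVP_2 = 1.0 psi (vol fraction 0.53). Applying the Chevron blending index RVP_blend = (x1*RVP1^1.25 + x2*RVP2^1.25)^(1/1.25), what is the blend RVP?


Chevron index: RVP_blend = (sum xi*RVPi^1.25)^(1/1.25)
RVP^1.25 terms: 0.47 * 5.6^1.25 + 0.53 * 1.0^1.25 = 4.57886
RVP_blend = 4.57886^(1/1.25) = 3.378

3.378 psi


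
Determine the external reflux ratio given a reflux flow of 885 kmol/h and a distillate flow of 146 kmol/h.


Reflux ratio definition: R = L / D (liquid returned / distillate withdrawn)
L = 885 kmol/h, D = 146 kmol/h
R = 885 / 146 = 6.062

6.062


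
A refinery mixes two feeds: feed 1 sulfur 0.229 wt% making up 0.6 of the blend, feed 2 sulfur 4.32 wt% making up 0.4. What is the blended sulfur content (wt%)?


Linear sulfur blending: S_blend = x1*S1 + x2*S2
Contribution 1: 0.6 * 0.229 = 0.1374 wt%
Contribution 2: 0.4 * 4.32 = 1.728 wt%
S_blend = 0.1374 + 1.728 = 1.8654

1.8654 wt%


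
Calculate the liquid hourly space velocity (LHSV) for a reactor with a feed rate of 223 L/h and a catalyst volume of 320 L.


LHSV = volumetric feed rate / catalyst volume
= 223 L/h / 320 L
= 0.6969 h^-1

0.6969 h^-1


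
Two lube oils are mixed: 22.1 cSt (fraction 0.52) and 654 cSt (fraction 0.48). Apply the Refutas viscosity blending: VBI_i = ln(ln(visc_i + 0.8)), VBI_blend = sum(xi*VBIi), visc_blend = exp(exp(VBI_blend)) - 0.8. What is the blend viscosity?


Refutas method: VBN_i = 14.534*ln(ln(visc_i + 0.8)) + 10.975, blended linearly by mass fraction; since VBN is linear in VBI_i = ln(ln(visc_i + 0.8)) and the fractions sum to 1, blend VBI directly: visc = exp(exp(VBI_blend)) - 0.8
VBI_1 = ln(ln(22.1 + 0.8)) = 1.1414
VBI_2 = ln(ln(654 + 0.8)) = 1.86939
VBI_blend = 0.52 * 1.1414 + 0.48 * 1.86939 = 1.49084
visc_blend = exp(exp(1.49084)) - 0.8 = 84.04

84.04 cSt


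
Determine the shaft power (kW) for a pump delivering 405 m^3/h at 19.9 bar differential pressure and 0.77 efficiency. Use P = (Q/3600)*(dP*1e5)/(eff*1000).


Q = 405 / 3600 = 0.1125 m^3/s
P = 0.1125 * (19.9 * 1e5) / 0.77 / 1000 = 290.7

290.7 kW


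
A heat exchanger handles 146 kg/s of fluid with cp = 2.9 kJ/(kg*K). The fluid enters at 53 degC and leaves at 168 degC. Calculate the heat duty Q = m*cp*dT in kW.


Q = m_dot * cp * delta_T
delta_T = 168 - 53 = 115 K
Q = 146 * 2.9 * 115
= 423.4 * 115
= 48691 kW

48691 kW


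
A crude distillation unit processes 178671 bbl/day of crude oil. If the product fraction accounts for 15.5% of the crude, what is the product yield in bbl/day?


Crude throughput = 178671 bbl/day
Fraction yield = 15.5%
yield = throughput * fraction / 100
yield = 178671 * 15.5 / 100 = 27694.005

27694.005 bbl/day


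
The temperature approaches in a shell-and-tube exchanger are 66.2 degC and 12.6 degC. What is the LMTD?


LMTD = (dT1 - dT2) / ln(dT1/dT2)
= (66.2 - 12.6) / ln(66.2 / 12.6) = 53.6 / 1.65898 = 32.31

32.31 degC


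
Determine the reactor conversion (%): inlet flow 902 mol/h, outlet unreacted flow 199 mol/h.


X = (F_in - F_out) / F_in * 100
Moles reacted = 902 - 199 = 703
X = 703 / 902 * 100
= 0.7794 * 100
= 77.94 %

77.94 %


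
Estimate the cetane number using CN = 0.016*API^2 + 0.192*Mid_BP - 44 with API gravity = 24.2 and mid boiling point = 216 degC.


CN = 0.016 * 24.2^2 + 0.192 * 216 - 44
CN = 9.37024 + 41.472 - 44 = 6.84224

6.84224


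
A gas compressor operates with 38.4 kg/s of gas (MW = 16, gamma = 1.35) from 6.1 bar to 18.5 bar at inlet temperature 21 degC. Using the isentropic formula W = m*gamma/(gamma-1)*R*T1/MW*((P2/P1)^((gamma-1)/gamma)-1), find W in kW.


Isentropic work: W = m*(gamma/(gamma-1))*(R*T1/MW)*((P2/P1)^((gamma-1)/gamma) - 1)
T1 = 21 + 273.15 = 294.15 K
Pressure ratio = 18.5 / 6.1 = 3.03279
Exponent = (1.35 - 1)/1.35 = 0.259259
(P2/P1)^exp - 1 = 3.03279^0.259259 - 1 = 0.333282
W = 38.4 * 1.35 / 0.35 * 8.314 * 294.15 / 16 * 0.333282 = 7545

7545 kW


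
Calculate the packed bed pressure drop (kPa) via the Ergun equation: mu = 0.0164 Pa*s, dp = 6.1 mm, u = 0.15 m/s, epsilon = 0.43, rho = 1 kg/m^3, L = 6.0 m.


dp = 6.1 mm = 0.0061 m
Viscous term = 150*0.0164*0.15*(1-0.43)^2 / (0.0061^2*0.43^3) = 40523.9
Inertial term = 1.75*1*0.15^2*(1-0.43) / (0.0061*0.43^3) = 46.2765
dP/L = 40523.9 + 46.2765 = 40570.2 Pa/m
dP = 40570.2 * 6.0 / 1000 = 243.4 kPa

243.4 kPa


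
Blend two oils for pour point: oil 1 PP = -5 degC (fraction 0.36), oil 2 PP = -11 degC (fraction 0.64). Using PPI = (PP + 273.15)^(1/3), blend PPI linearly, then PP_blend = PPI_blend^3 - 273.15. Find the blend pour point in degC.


PPI_1 = (-5 + 273.15)^(1/3) = 6.448508
PPI_2 = (-11 + 273.15)^(1/3) = 6.400049
PPI_blend = 0.36 * 6.448508 + 0.64 * 6.400049 = 6.417494
PP_blend = 6.417494^3 - 273.15 = 264.2995 - 273.15 = -8.85

-8.85 degC


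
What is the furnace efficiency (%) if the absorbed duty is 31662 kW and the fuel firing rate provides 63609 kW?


Furnace efficiency = Q_absorbed / Q_fuel * 100
= 31662 / 63609 * 100 = 49.78

49.78 %


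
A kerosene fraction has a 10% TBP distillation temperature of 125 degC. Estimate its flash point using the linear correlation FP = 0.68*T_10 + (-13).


FP = 0.68 * 125 + (-13) = 72

72 degC


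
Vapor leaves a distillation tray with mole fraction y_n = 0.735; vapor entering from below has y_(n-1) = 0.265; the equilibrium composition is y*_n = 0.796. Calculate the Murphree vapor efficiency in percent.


Murphree vapor efficiency: EMV = (y_n - y_(n-1)) / (y*_n - y_(n-1)) * 100
EMV = (0.735 - 0.265) / (0.796 - 0.265) * 100 = 0.47 / 0.531 * 100 = 88.51

88.51 %


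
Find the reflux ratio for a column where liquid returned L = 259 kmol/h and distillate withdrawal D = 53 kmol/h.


Reflux ratio definition: R = L / D (liquid returned / distillate withdrawn)
L = 259 kmol/h, D = 53 kmol/h
R = 259 / 53 = 4.887

4.887


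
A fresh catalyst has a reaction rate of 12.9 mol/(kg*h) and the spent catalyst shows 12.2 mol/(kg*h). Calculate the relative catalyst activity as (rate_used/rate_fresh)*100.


Activity (%) = (rate_used / rate_fresh) * 100
rate_used = 12.2, rate_fresh = 12.9
= (12.2 / 12.9) * 100
= 0.9457 * 100 = 94.57

94.57 %


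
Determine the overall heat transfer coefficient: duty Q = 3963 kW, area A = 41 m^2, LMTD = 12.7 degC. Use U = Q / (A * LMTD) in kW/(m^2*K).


From Q = U*A*LMTD, U = Q / (A * LMTD)
U = 3963 / (41 * 12.7) = 3963 / 520.7 = 7.611

7.611 kW/(m^2*K)


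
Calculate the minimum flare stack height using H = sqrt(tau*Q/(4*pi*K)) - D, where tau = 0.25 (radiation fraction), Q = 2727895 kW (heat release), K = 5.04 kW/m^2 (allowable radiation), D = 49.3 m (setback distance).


tau*Q/(4*pi*K) = 0.25 * 2727895 / (4 * pi * 5.04) = 10767.8
sqrt(10767.8) = 103.768
H = 103.768 - 49.3 = 54.47

54.47 m


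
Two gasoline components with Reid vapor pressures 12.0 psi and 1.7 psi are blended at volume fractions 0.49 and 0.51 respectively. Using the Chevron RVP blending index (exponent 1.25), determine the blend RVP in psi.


Chevron index: RVP_blend = (sum xi*RVPi^1.25)^(1/1.25)
RVP^1.25 terms: 0.49 * 12.0^1.25 + 0.51 * 1.7^1.25 = 11.9339
RVP_blend = 11.9339^(1/1.25) = 7.268

7.268 psi


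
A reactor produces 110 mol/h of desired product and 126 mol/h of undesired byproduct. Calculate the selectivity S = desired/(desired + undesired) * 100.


Selectivity = desired / (desired + undesired) * 100
Total products = 110 + 126 = 236 mol/h
S = 110 / 236 * 100
= 0.4661 * 100
= 46.61 %

46.61 %


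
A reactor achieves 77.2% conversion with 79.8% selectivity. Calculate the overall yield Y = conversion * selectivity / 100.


Overall yield = conversion (%) * selectivity (%) / 100
Conversion = 77.2%, Selectivity = 79.8%
Y = 77.2 * 79.8 / 100
= 61.6056 %

61.6056 %


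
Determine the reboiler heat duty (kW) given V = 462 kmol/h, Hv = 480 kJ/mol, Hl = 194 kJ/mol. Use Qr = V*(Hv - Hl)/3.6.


Qr = 462 * (480 - 194) / 3.6 = 462 * 286 / 3.6 = 36700

36700 kW


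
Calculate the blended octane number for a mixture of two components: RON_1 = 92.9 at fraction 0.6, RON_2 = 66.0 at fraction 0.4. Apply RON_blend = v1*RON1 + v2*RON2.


Linear blending: RON_blend = sum(vi * RONi)
Contribution 1: 0.6 * 92.9 = 55.74
Contribution 2: 0.4 * 66.0 = 26.4
RON_blend = 55.74 + 26.4 = 82.14

82.14


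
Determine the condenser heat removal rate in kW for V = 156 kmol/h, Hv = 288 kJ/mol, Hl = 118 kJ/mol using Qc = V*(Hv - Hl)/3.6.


Qc = 156 * (288 - 118) / 3.6 = 156 * 170 / 3.6 = 7367

7367 kW


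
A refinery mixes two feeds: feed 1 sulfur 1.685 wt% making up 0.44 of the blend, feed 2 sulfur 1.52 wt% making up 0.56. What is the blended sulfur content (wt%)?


Linear sulfur blending: S_blend = x1*S1 + x2*S2
Contribution 1: 0.44 * 1.685 = 0.7414 wt%
Contribution 2: 0.56 * 1.52 = 0.8512 wt%
S_blend = 0.7414 + 0.8512 = 1.5926

1.5926 wt%


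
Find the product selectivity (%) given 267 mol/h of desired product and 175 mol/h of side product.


Selectivity = desired / (desired + undesired) * 100
Total products = 267 + 175 = 442 mol/h
S = 267 / 442 * 100
= 0.6041 * 100
= 60.41 %

60.41 %


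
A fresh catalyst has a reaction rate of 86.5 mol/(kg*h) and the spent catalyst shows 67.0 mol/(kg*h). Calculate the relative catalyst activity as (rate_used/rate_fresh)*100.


Activity (%) = (rate_used / rate_fresh) * 100
rate_used = 67.0, rate_fresh = 86.5
= (67.0 / 86.5) * 100
= 0.7746 * 100 = 77.46

77.46 %


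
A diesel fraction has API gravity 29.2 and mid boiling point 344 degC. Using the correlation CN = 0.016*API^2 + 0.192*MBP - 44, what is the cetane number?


CN = 0.016 * 29.2^2 + 0.192 * 344 - 44
CN = 13.64224 + 66.048 - 44 = 35.69024

35.69024


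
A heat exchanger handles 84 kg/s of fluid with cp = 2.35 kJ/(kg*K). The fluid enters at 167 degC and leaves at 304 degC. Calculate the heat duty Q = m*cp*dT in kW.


Q = m_dot * cp * delta_T
delta_T = 304 - 167 = 137 K
Q = 84 * 2.35 * 137
= 197.4 * 137
= 27043.8 kW

27043.8 kW


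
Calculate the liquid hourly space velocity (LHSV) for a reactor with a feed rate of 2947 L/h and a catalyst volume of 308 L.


LHSV = volumetric feed rate / catalyst volume
= 2947 L/h / 308 L
= 9.568 h^-1

9.568 h^-1


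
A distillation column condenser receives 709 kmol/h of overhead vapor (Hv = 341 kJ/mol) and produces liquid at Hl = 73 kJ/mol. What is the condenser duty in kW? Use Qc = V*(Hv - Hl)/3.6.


Qc = 709 * (341 - 73) / 3.6 = 709 * 268 / 3.6 = 52780

52780 kW


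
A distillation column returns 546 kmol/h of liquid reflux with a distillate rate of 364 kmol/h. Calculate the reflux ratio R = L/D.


Reflux ratio definition: R = L / D (liquid returned / distillate withdrawn)
L = 546 kmol/h, D = 364 kmol/h
R = 546 / 364 = 1.500

1.500


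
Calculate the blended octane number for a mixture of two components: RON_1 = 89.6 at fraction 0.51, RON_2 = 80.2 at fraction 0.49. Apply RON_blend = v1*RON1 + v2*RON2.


Linear blending: RON_blend = sum(vi * RONi)
Contribution 1: 0.51 * 89.6 = 45.696
Contribution 2: 0.49 * 80.2 = 39.298
RON_blend = 45.696 + 39.298 = 84.994

84.994


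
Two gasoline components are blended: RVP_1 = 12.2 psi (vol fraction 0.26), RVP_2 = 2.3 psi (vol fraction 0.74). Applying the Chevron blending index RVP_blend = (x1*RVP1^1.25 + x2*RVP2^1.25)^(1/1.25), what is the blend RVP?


Chevron index: RVP_blend = (sum xi*RVPi^1.25)^(1/1.25)
RVP^1.25 terms: 0.26 * 12.2^1.25 + 0.74 * 2.3^1.25 = 8.02421
RVP_blend = 8.02421^(1/1.25) = 5.291

5.291 psi


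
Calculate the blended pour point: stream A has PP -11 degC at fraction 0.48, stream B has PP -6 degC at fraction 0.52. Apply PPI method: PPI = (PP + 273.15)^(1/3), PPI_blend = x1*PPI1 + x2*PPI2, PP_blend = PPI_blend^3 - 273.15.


PPI_1 = (-11 + 273.15)^(1/3) = 6.400049
PPI_2 = (-6 + 273.15)^(1/3) = 6.440482
PPI_blend = 0.48 * 6.400049 + 0.52 * 6.440482 = 6.421074
PP_blend = 6.421074^3 - 273.15 = 264.7421 - 273.15 = -8.41

-8.41 degC


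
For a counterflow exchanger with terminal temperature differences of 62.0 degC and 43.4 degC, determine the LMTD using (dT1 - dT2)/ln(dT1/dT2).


LMTD = (dT1 - dT2) / ln(dT1/dT2)
= (62.0 - 43.4) / ln(62.0 / 43.4) = 18.6 / 0.356675 = 52.15

52.15 degC


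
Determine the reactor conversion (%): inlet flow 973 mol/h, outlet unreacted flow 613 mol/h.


X = (F_in - F_out) / F_in * 100
Moles reacted = 973 - 613 = 360
X = 360 / 973 * 100
= 0.3700 * 100
= 37.00 %

37.00 %


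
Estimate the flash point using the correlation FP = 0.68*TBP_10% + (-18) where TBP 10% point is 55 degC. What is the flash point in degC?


FP = 0.68 * 55 + (-18) = 19.4

19.4 degC


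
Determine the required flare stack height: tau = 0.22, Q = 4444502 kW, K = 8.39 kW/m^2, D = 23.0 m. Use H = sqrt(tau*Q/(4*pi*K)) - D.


tau*Q/(4*pi*K) = 0.22 * 4444502 / (4 * pi * 8.39) = 9274.15
sqrt(9274.15) = 96.3024
H = 96.3024 - 23.0 = 73.30

73.30 m


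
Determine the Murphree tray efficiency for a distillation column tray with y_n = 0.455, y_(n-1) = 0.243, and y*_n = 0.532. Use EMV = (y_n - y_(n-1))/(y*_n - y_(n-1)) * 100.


Murphree vapor efficiency: EMV = (y_n - y_(n-1)) / (y*_n - y_(n-1)) * 100
EMV = (0.455 - 0.243) / (0.532 - 0.243) * 100 = 0.212 / 0.289 * 100 = 73.36

73.36 %


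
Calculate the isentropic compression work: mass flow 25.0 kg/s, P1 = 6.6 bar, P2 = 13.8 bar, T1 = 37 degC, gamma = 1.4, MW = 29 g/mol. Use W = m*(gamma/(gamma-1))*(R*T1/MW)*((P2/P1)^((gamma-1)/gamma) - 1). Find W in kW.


Isentropic work: W = m*(gamma/(gamma-1))*(R*T1/MW)*((P2/P1)^((gamma-1)/gamma) - 1)
T1 = 37 + 273.15 = 310.15 K
Pressure ratio = 13.8 / 6.6 = 2.09091
Exponent = (1.4 - 1)/1.4 = 0.285714
(P2/P1)^exp - 1 = 2.09091^0.285714 - 1 = 0.234594
W = 25.0 * 1.4 / 0.4 * 8.314 * 310.15 / 29 * 0.234594 = 1825

1825 kW


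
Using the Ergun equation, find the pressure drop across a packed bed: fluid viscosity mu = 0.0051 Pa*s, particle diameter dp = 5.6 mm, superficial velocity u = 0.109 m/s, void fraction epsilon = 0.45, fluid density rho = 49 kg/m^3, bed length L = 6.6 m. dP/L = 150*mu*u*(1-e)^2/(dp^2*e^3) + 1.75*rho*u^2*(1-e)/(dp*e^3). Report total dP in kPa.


dp = 5.6 mm = 0.0056 m
Viscous term = 150*0.0051*0.109*(1-0.45)^2 / (0.0056^2*0.45^3) = 8826.73
Inertial term = 1.75*49*0.109^2*(1-0.45) / (0.0056*0.45^3) = 1098.06
dP/L = 8826.73 + 1098.06 = 9924.79 Pa/m
dP = 9924.79 * 6.6 / 1000 = 65.50 kPa

65.50 kPa


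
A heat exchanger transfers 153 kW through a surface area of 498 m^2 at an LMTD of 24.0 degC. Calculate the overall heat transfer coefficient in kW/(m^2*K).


From Q = U*A*LMTD, U = Q / (A * LMTD)
U = 153 / (498 * 24.0) = 153 / 11952 = 0.01280

0.01280 kW/(m^2*K)


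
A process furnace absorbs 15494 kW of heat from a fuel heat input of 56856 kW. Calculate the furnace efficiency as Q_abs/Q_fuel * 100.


Furnace efficiency = Q_absorbed / Q_fuel * 100
= 15494 / 56856 * 100 = 27.25

27.25 %


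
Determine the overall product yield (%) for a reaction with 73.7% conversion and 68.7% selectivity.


Overall yield = conversion (%) * selectivity (%) / 100
Conversion = 73.7%, Selectivity = 68.7%
Y = 73.7 * 68.7 / 100
= 50.6319 %

50.6319 %


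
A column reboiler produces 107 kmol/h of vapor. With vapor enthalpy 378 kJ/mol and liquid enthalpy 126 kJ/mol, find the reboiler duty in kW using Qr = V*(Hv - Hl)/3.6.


Qr = 107 * (378 - 126) / 3.6 = 107 * 252 / 3.6 = 7490

7490 kW


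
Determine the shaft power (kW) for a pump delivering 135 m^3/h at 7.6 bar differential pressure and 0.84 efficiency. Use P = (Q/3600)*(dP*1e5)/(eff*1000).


Q = 135 / 3600 = 0.0375 m^3/s
P = 0.0375 * (7.6 * 1e5) / 0.84 / 1000 = 33.93

33.93 kW


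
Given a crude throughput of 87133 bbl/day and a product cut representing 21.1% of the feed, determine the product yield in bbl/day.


Crude throughput = 87133 bbl/day
Fraction yield = 21.1%
yield = throughput * fraction / 100
yield = 87133 * 21.1 / 100 = 18385.063

18385.063 bbl/day


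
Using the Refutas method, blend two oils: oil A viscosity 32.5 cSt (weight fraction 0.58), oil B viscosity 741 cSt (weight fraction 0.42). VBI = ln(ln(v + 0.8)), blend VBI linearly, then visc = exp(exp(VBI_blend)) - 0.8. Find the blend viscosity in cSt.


Refutas method: VBN_i = 14.534*ln(ln(visc_i + 0.8)) + 10.975, blended linearly by mass fraction; since VBN is linear in VBI_i = ln(ln(visc_i + 0.8)) and the fractions sum to 1, blend VBI directly: visc = exp(exp(VBI_blend)) - 0.8
VBI_1 = ln(ln(32.5 + 0.8)) = 1.25435
VBI_2 = ln(ln(741 + 0.8)) = 1.88844
VBI_blend = 0.58 * 1.25435 + 0.42 * 1.88844 = 1.52067
visc_blend = exp(exp(1.52067)) - 0.8 = 96.26

96.26 cSt


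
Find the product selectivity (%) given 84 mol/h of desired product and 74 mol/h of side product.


Selectivity = desired / (desired + undesired) * 100
Total products = 84 + 74 = 158 mol/h
S = 84 / 158 * 100
= 0.5316 * 100
= 53.16 %

53.16 %


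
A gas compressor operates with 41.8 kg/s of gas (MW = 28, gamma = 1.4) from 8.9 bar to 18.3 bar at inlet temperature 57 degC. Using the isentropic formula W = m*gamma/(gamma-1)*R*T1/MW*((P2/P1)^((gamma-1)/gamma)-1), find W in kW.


Isentropic work: W = m*(gamma/(gamma-1))*(R*T1/MW)*((P2/P1)^((gamma-1)/gamma) - 1)
T1 = 57 + 273.15 = 330.15 K
Pressure ratio = 18.3 / 8.9 = 2.05618
Exponent = (1.4 - 1)/1.4 = 0.285714
(P2/P1)^exp - 1 = 2.05618^0.285714 - 1 = 0.2287
W = 41.8 * 1.4 / 0.4 * 8.314 * 330.15 / 28 * 0.2287 = 3280

3280 kW


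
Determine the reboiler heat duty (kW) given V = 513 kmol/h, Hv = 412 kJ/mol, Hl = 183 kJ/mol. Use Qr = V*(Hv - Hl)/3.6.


Qr = 513 * (412 - 183) / 3.6 = 513 * 229 / 3.6 = 32630

32630 kW


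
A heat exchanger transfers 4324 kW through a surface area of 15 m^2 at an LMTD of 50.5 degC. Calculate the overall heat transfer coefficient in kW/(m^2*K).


From Q = U*A*LMTD, U = Q / (A * LMTD)
U = 4324 / (15 * 50.5) = 4324 / 757.5 = 5.708

5.708 kW/(m^2*K)


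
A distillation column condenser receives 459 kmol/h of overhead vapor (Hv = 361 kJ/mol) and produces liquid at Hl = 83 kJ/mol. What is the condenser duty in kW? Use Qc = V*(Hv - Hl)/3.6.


Qc = 459 * (361 - 83) / 3.6 = 459 * 278 / 3.6 = 35440

35440 kW


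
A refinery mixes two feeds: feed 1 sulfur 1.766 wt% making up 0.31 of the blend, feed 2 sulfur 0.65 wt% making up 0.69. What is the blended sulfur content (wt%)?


Linear sulfur blending: S_blend = x1*S1 + x2*S2
Contribution 1: 0.31 * 1.766 = 0.54746 wt%
Contribution 2: 0.69 * 0.65 = 0.4485 wt%
S_blend = 0.54746 + 0.4485 = 0.99596

0.99596 wt%


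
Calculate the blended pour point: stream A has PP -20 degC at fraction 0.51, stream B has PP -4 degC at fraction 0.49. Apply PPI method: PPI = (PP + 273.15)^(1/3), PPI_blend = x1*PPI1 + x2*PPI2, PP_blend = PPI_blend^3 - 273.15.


PPI_1 = (-20 + 273.15)^(1/3) = 6.325953
PPI_2 = (-4 + 273.15)^(1/3) = 6.456514
PPI_blend = 0.51 * 6.325953 + 0.49 * 6.456514 = 6.389928
PP_blend = 6.389928^3 - 273.15 = 260.9083 - 273.15 = -12.24

-12.24 degC


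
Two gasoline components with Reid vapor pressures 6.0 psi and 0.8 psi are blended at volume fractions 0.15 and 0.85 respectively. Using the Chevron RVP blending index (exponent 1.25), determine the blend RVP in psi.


Chevron index: RVP_blend = (sum xi*RVPi^1.25)^(1/1.25)
RVP^1.25 terms: 0.15 * 6.0^1.25 + 0.85 * 0.8^1.25 = 2.05168
RVP_blend = 2.05168^(1/1.25) = 1.777

1.777 psi


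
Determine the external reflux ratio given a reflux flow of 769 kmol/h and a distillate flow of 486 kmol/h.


Reflux ratio definition: R = L / D (liquid returned / distillate withdrawn)
L = 769 kmol/h, D = 486 kmol/h
R = 769 / 486 = 1.582

1.582


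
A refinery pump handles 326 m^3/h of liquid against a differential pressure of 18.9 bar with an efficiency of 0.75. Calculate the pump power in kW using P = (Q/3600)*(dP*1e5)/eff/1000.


Q = 326 / 3600 = 0.0905556 m^3/s
P = 0.0905556 * (18.9 * 1e5) / 0.75 / 1000 = 228.2

228.2 kW


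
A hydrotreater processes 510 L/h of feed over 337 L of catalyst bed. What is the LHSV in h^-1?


LHSV = volumetric feed rate / catalyst volume
= 510 L/h / 337 L
= 1.513 h^-1

1.513 h^-1


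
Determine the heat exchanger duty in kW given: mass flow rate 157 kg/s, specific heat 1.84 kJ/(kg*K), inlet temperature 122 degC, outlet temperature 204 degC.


Q = m_dot * cp * delta_T
delta_T = 204 - 122 = 82 K
Q = 157 * 1.84 * 82
= 288.88 * 82
= 23688.16 kW

23688.16 kW


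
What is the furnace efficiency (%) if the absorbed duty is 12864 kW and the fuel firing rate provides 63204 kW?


Furnace efficiency = Q_absorbed / Q_fuel * 100
= 12864 / 63204 * 100 = 20.35

20.35 %


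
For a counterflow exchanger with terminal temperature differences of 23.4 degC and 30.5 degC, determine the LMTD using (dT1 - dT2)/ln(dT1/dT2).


LMTD = (dT1 - dT2) / ln(dT1/dT2)
= (23.4 - 30.5) / ln(23.4 / 30.5) = -7.1 / -0.264991 = 26.79

26.79 degC


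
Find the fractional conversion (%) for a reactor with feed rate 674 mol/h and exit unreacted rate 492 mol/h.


X = (F_in - F_out) / F_in * 100
Moles reacted = 674 - 492 = 182
X = 182 / 674 * 100
= 0.2700 * 100
= 27.00 %

27.00 %


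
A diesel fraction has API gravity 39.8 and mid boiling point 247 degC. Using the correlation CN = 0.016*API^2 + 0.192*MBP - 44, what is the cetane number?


CN = 0.016 * 39.8^2 + 0.192 * 247 - 44
CN = 25.34464 + 47.424 - 44 = 28.76864

28.76864


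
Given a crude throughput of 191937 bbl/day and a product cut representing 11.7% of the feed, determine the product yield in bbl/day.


Crude throughput = 191937 bbl/day
Fraction yield = 11.7%
yield = throughput * fraction / 100
yield = 191937 * 11.7 / 100 = 22456.629

22456.629 bbl/day


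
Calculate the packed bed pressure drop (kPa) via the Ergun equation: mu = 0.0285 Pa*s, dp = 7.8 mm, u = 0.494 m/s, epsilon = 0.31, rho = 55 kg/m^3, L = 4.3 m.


dp = 7.8 mm = 0.0078 m
Viscous term = 150*0.0285*0.494*(1-0.31)^2 / (0.0078^2*0.31^3) = 554737
Inertial term = 1.75*55*0.494^2*(1-0.31) / (0.0078*0.31^3) = 69746.8
dP/L = 554737 + 69746.8 = 624484 Pa/m
dP = 624484 * 4.3 / 1000 = 2685 kPa

2685 kPa


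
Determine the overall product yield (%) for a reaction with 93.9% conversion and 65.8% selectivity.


Overall yield = conversion (%) * selectivity (%) / 100
Conversion = 93.9%, Selectivity = 65.8%
Y = 93.9 * 65.8 / 100
= 61.7862 %

61.7862 %


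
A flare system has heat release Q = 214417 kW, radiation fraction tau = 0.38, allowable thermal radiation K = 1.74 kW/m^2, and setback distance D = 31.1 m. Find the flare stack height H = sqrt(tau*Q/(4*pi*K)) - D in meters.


tau*Q/(4*pi*K) = 0.38 * 214417 / (4 * pi * 1.74) = 3726.35
sqrt(3726.35) = 61.0438
H = 61.0438 - 31.1 = 29.94

29.94 m


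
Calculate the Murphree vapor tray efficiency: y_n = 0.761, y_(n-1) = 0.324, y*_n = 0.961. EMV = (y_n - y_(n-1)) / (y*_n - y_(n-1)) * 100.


Murphree vapor efficiency: EMV = (y_n - y_(n-1)) / (y*_n - y_(n-1)) * 100
EMV = (0.761 - 0.324) / (0.961 - 0.324) * 100 = 0.437 / 0.637 * 100 = 68.60

68.60 %


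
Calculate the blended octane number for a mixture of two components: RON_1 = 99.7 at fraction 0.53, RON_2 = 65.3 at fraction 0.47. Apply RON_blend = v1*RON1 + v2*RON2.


Linear blending: RON_blend = sum(vi * RONi)
Contribution 1: 0.53 * 99.7 = 52.841
Contribution 2: 0.47 * 65.3 = 30.691
RON_blend = 52.841 + 30.691 = 83.532

83.532


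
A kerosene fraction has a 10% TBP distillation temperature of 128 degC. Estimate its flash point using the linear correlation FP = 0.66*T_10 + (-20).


FP = 0.66 * 128 + (-20) = 64.48

64.48 degC


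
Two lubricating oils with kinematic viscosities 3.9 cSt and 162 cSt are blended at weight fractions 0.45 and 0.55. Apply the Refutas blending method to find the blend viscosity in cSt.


Refutas method: VBN_i = 14.534*ln(ln(visc_i + 0.8)) + 10.975, blended linearly by mass fraction; since VBN is linear in VBI_i = ln(ln(visc_i + 0.8)) and the fractions sum to 1, blend VBI directly: visc = exp(exp(VBI_blend)) - 0.8
VBI_1 = ln(ln(3.9 + 0.8)) = 0.436681
VBI_2 = ln(ln(162 + 0.8)) = 1.62777
VBI_blend = 0.45 * 0.436681 + 0.55 * 1.62777 = 1.09178
visc_blend = exp(exp(1.09178)) - 0.8 = 18.88

18.88 cSt


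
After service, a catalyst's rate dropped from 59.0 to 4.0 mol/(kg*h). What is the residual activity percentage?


Activity (%) = (rate_used / rate_fresh) * 100
rate_used = 4.0, rate_fresh = 59.0
= (4.0 / 59.0) * 100
= 0.06780 * 100 = 6.780

6.780 %


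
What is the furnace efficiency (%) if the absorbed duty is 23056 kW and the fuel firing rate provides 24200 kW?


Furnace efficiency = Q_absorbed / Q_fuel * 100
= 23056 / 24200 * 100 = 95.27

95.27 %


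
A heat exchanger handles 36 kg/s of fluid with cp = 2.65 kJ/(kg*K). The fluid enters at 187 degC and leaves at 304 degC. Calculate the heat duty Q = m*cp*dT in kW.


Q = m_dot * cp * delta_T
delta_T = 304 - 187 = 117 K
Q = 36 * 2.65 * 117
= 95.4 * 117
= 11161.8 kW

11161.8 kW


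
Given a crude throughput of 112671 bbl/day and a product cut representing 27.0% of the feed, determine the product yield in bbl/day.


Crude throughput = 112671 bbl/day
Fraction yield = 27.0%
yield = throughput * fraction / 100
yield = 112671 * 27.0 / 100 = 30421.17

30421.17 bbl/day


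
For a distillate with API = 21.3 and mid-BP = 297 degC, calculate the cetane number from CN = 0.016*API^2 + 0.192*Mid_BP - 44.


CN = 0.016 * 21.3^2 + 0.192 * 297 - 44
CN = 7.25904 + 57.024 - 44 = 20.28304

20.28304


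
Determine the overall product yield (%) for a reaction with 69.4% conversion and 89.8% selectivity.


Overall yield = conversion (%) * selectivity (%) / 100
Conversion = 69.4%, Selectivity = 89.8%
Y = 69.4 * 89.8 / 100
= 62.3212 %

62.3212 %


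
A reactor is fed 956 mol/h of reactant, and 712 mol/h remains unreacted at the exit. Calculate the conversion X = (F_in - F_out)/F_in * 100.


X = (F_in - F_out) / F_in * 100
Moles reacted = 956 - 712 = 244
X = 244 / 956 * 100
= 0.2552 * 100
= 25.52 %

25.52 %


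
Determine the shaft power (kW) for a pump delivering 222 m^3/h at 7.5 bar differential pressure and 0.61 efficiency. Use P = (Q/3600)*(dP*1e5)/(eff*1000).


Q = 222 / 3600 = 0.0616667 m^3/s
P = 0.0616667 * (7.5 * 1e5) / 0.61 / 1000 = 75.82

75.82 kW


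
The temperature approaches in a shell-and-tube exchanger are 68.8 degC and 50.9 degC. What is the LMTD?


LMTD = (dT1 - dT2) / ln(dT1/dT2)
= (68.8 - 50.9) / ln(68.8 / 50.9) = 17.9 / 0.301341 = 59.40

59.40 degC


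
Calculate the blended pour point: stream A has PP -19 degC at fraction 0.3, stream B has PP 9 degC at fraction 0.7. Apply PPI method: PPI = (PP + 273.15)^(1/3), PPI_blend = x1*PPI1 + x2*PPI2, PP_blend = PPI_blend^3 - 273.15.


PPI_1 = (-19 + 273.15)^(1/3) = 6.334272
PPI_2 = (9 + 273.15)^(1/3) = 6.558835
PPI_blend = 0.3 * 6.334272 + 0.7 * 6.558835 = 6.491466
PP_blend = 6.491466^3 - 273.15 = 273.5447 - 273.15 = 0.39

0.39 degC


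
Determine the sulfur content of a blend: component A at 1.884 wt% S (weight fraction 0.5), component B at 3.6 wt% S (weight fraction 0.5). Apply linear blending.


Linear sulfur blending: S_blend = x1*S1 + x2*S2
Contribution 1: 0.5 * 1.884 = 0.942 wt%
Contribution 2: 0.5 * 3.6 = 1.8 wt%
S_blend = 0.942 + 1.8 = 2.742

2.742 wt%


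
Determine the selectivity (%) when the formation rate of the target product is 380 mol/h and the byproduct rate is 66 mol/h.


Selectivity = desired / (desired + undesired) * 100
Total products = 380 + 66 = 446 mol/h
S = 380 / 446 * 100
= 0.8520 * 100
= 85.20 %

85.20 %


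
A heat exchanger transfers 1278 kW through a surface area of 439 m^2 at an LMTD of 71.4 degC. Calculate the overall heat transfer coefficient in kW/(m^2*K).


From Q = U*A*LMTD, U = Q / (A * LMTD)
U = 1278 / (439 * 71.4) = 1278 / 31344.6 = 0.04077

0.04077 kW/(m^2*K)


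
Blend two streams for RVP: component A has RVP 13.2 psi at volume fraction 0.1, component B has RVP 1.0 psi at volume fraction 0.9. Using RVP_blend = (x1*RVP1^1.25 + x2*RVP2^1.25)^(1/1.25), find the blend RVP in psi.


Chevron index: RVP_blend = (sum xi*RVPi^1.25)^(1/1.25)
RVP^1.25 terms: 0.1 * 13.2^1.25 + 0.9 * 1.0^1.25 = 3.41604
RVP_blend = 3.41604^(1/1.25) = 2.672

2.672 psi


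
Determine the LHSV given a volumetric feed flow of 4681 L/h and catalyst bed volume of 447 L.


LHSV = volumetric feed rate / catalyst volume
= 4681 L/h / 447 L
= 10.47 h^-1

10.47 h^-1


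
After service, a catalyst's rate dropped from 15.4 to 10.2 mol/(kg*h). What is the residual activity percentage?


Activity (%) = (rate_used / rate_fresh) * 100
rate_used = 10.2, rate_fresh = 15.4
= (10.2 / 15.4) * 100
= 0.6623 * 100 = 66.23

66.23 %


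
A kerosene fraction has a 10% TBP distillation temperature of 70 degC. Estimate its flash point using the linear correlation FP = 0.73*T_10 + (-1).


FP = 0.73 * 70 + (-1) = 50.1

50.1 degC


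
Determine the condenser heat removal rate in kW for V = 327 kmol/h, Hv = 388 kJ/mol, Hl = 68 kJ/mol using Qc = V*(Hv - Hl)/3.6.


Qc = 327 * (388 - 68) / 3.6 = 327 * 320 / 3.6 = 29070

29070 kW


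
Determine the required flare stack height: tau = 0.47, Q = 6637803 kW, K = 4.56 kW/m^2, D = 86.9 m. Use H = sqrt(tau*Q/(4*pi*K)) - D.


tau*Q/(4*pi*K) = 0.47 * 6637803 / (4 * pi * 4.56) = 54443.7
sqrt(54443.7) = 233.332
H = 233.332 - 86.9 = 146.4

146.4 m


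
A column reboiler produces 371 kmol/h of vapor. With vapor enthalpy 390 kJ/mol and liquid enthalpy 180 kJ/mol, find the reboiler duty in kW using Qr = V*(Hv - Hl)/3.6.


Qr = 371 * (390 - 180) / 3.6 = 371 * 210 / 3.6 = 21640

21640 kW


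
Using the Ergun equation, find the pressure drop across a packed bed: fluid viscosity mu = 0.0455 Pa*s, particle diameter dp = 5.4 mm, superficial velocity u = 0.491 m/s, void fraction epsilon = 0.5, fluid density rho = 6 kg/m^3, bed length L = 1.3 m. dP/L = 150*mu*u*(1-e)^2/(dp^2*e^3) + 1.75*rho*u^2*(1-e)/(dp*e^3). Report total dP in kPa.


dp = 5.4 mm = 0.0054 m
Viscous term = 150*0.0455*0.491*(1-0.5)^2 / (0.0054^2*0.5^3) = 229841
Inertial term = 1.75*6*0.491^2*(1-0.5) / (0.0054*0.5^3) = 1875.07
dP/L = 229841 + 1875.07 = 231716 Pa/m
dP = 231716 * 1.3 / 1000 = 301.2 kPa

301.2 kPa


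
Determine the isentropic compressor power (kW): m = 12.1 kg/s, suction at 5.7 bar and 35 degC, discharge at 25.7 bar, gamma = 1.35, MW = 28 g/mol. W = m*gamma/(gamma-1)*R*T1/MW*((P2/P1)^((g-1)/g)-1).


Isentropic work: W = m*(gamma/(gamma-1))*(R*T1/MW)*((P2/P1)^((gamma-1)/gamma) - 1)
T1 = 35 + 273.15 = 308.15 K
Pressure ratio = 25.7 / 5.7 = 4.50877
Exponent = (1.35 - 1)/1.35 = 0.259259
(P2/P1)^exp - 1 = 4.50877^0.259259 - 1 = 0.477646
W = 12.1 * 1.35 / 0.35 * 8.314 * 308.15 / 28 * 0.477646 = 2040

2040 kW


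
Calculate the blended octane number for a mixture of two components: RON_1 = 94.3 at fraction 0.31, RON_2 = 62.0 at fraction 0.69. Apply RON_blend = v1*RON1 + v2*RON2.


Linear blending: RON_blend = sum(vi * RONi)
Contribution 1: 0.31 * 94.3 = 29.233
Contribution 2: 0.69 * 62.0 = 42.78
RON_blend = 29.233 + 42.78 = 72.013

72.013


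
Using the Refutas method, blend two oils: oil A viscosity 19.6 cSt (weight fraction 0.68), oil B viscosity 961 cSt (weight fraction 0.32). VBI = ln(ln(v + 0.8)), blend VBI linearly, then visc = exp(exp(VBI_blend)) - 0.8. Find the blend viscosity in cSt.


Refutas method: VBN_i = 14.534*ln(ln(visc_i + 0.8)) + 10.975, blended linearly by mass fraction; since VBN is linear in VBI_i = ln(ln(visc_i + 0.8)) and the fractions sum to 1, blend VBI directly: visc = exp(exp(VBI_blend)) - 0.8
VBI_1 = ln(ln(19.6 + 0.8)) = 1.10378
VBI_2 = ln(ln(961 + 0.8)) = 1.92699
VBI_blend = 0.68 * 1.10378 + 0.32 * 1.92699 = 1.36721
visc_blend = exp(exp(1.36721)) - 0.8 = 49.82

49.82 cSt


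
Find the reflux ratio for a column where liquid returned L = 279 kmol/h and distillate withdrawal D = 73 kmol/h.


Reflux ratio definition: R = L / D (liquid returned / distillate withdrawn)
L = 279 kmol/h, D = 73 kmol/h
R = 279 / 73 = 3.822

3.822


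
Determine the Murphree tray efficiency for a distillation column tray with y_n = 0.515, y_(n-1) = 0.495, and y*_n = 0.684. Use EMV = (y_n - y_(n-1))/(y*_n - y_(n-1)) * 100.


Murphree vapor efficiency: EMV = (y_n - y_(n-1)) / (y*_n - y_(n-1)) * 100
EMV = (0.515 - 0.495) / (0.684 - 0.495) * 100 = 0.02 / 0.189 * 100 = 10.58

10.58 %


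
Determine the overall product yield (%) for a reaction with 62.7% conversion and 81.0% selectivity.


Overall yield = conversion (%) * selectivity (%) / 100
Conversion = 62.7%, Selectivity = 81.0%
Y = 62.7 * 81.0 / 100
= 50.787 %

50.787 %


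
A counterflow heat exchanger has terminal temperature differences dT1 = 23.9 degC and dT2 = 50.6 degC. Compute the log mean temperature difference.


LMTD = (dT1 - dT2) / ln(dT1/dT2)
= (23.9 - 50.6) / ln(23.9 / 50.6) = -26.7 / -0.750073 = 35.60

35.60 degC


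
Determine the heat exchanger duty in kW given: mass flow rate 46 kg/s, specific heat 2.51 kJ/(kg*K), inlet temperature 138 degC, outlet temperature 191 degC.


Q = m_dot * cp * delta_T
delta_T = 191 - 138 = 53 K
Q = 46 * 2.51 * 53
= 115.46 * 53
= 6119.38 kW

6119.38 kW


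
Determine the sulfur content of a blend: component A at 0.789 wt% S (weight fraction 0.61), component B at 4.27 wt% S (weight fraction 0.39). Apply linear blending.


Linear sulfur blending: S_blend = x1*S1 + x2*S2
Contribution 1: 0.61 * 0.789 = 0.48129 wt%
Contribution 2: 0.39 * 4.27 = 1.6653 wt%
S_blend = 0.48129 + 1.6653 = 2.14659

2.14659 wt%
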